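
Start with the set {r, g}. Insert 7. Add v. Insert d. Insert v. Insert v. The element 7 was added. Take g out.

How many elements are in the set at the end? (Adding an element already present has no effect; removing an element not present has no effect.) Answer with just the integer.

Tracking the set through each operation:
Start: {g, r}
Event 1 (add 7): added. Set: {7, g, r}
Event 2 (add v): added. Set: {7, g, r, v}
Event 3 (add d): added. Set: {7, d, g, r, v}
Event 4 (add v): already present, no change. Set: {7, d, g, r, v}
Event 5 (add v): already present, no change. Set: {7, d, g, r, v}
Event 6 (add 7): already present, no change. Set: {7, d, g, r, v}
Event 7 (remove g): removed. Set: {7, d, r, v}

Final set: {7, d, r, v} (size 4)

Answer: 4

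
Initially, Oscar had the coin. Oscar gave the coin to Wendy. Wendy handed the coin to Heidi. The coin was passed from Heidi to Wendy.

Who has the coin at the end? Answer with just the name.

Answer: Wendy

Derivation:
Tracking the coin through each event:
Start: Oscar has the coin.
After event 1: Wendy has the coin.
After event 2: Heidi has the coin.
After event 3: Wendy has the coin.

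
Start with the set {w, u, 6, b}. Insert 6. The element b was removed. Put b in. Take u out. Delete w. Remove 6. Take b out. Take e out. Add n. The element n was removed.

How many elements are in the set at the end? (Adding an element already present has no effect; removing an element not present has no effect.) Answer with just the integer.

Answer: 0

Derivation:
Tracking the set through each operation:
Start: {6, b, u, w}
Event 1 (add 6): already present, no change. Set: {6, b, u, w}
Event 2 (remove b): removed. Set: {6, u, w}
Event 3 (add b): added. Set: {6, b, u, w}
Event 4 (remove u): removed. Set: {6, b, w}
Event 5 (remove w): removed. Set: {6, b}
Event 6 (remove 6): removed. Set: {b}
Event 7 (remove b): removed. Set: {}
Event 8 (remove e): not present, no change. Set: {}
Event 9 (add n): added. Set: {n}
Event 10 (remove n): removed. Set: {}

Final set: {} (size 0)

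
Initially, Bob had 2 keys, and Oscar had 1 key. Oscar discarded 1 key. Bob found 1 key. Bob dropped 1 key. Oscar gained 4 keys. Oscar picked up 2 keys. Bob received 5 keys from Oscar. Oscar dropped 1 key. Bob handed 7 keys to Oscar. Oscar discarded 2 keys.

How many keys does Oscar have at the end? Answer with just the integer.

Answer: 5

Derivation:
Tracking counts step by step:
Start: Bob=2, Oscar=1
Event 1 (Oscar -1): Oscar: 1 -> 0. State: Bob=2, Oscar=0
Event 2 (Bob +1): Bob: 2 -> 3. State: Bob=3, Oscar=0
Event 3 (Bob -1): Bob: 3 -> 2. State: Bob=2, Oscar=0
Event 4 (Oscar +4): Oscar: 0 -> 4. State: Bob=2, Oscar=4
Event 5 (Oscar +2): Oscar: 4 -> 6. State: Bob=2, Oscar=6
Event 6 (Oscar -> Bob, 5): Oscar: 6 -> 1, Bob: 2 -> 7. State: Bob=7, Oscar=1
Event 7 (Oscar -1): Oscar: 1 -> 0. State: Bob=7, Oscar=0
Event 8 (Bob -> Oscar, 7): Bob: 7 -> 0, Oscar: 0 -> 7. State: Bob=0, Oscar=7
Event 9 (Oscar -2): Oscar: 7 -> 5. State: Bob=0, Oscar=5

Oscar's final count: 5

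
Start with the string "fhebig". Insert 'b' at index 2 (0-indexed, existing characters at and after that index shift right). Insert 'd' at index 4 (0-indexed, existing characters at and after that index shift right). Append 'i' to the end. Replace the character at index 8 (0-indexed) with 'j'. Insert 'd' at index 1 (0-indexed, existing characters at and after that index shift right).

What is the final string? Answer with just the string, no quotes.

Applying each edit step by step:
Start: "fhebig"
Op 1 (insert 'b' at idx 2): "fhebig" -> "fhbebig"
Op 2 (insert 'd' at idx 4): "fhbebig" -> "fhbedbig"
Op 3 (append 'i'): "fhbedbig" -> "fhbedbigi"
Op 4 (replace idx 8: 'i' -> 'j'): "fhbedbigi" -> "fhbedbigj"
Op 5 (insert 'd' at idx 1): "fhbedbigj" -> "fdhbedbigj"

Answer: fdhbedbigj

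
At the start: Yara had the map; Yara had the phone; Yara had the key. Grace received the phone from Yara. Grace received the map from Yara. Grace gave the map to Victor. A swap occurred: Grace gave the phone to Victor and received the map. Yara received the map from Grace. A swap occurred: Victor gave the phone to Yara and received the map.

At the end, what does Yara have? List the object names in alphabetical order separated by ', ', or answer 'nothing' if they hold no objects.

Answer: key, phone

Derivation:
Tracking all object holders:
Start: map:Yara, phone:Yara, key:Yara
Event 1 (give phone: Yara -> Grace). State: map:Yara, phone:Grace, key:Yara
Event 2 (give map: Yara -> Grace). State: map:Grace, phone:Grace, key:Yara
Event 3 (give map: Grace -> Victor). State: map:Victor, phone:Grace, key:Yara
Event 4 (swap phone<->map: now phone:Victor, map:Grace). State: map:Grace, phone:Victor, key:Yara
Event 5 (give map: Grace -> Yara). State: map:Yara, phone:Victor, key:Yara
Event 6 (swap phone<->map: now phone:Yara, map:Victor). State: map:Victor, phone:Yara, key:Yara

Final state: map:Victor, phone:Yara, key:Yara
Yara holds: key, phone.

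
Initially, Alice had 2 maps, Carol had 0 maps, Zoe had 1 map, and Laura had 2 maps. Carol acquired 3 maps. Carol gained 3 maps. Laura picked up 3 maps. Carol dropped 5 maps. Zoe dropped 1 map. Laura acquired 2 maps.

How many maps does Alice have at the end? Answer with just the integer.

Tracking counts step by step:
Start: Alice=2, Carol=0, Zoe=1, Laura=2
Event 1 (Carol +3): Carol: 0 -> 3. State: Alice=2, Carol=3, Zoe=1, Laura=2
Event 2 (Carol +3): Carol: 3 -> 6. State: Alice=2, Carol=6, Zoe=1, Laura=2
Event 3 (Laura +3): Laura: 2 -> 5. State: Alice=2, Carol=6, Zoe=1, Laura=5
Event 4 (Carol -5): Carol: 6 -> 1. State: Alice=2, Carol=1, Zoe=1, Laura=5
Event 5 (Zoe -1): Zoe: 1 -> 0. State: Alice=2, Carol=1, Zoe=0, Laura=5
Event 6 (Laura +2): Laura: 5 -> 7. State: Alice=2, Carol=1, Zoe=0, Laura=7

Alice's final count: 2

Answer: 2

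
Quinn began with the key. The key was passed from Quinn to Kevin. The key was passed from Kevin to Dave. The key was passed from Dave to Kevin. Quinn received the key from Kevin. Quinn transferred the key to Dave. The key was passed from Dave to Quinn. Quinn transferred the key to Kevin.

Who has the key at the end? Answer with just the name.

Tracking the key through each event:
Start: Quinn has the key.
After event 1: Kevin has the key.
After event 2: Dave has the key.
After event 3: Kevin has the key.
After event 4: Quinn has the key.
After event 5: Dave has the key.
After event 6: Quinn has the key.
After event 7: Kevin has the key.

Answer: Kevin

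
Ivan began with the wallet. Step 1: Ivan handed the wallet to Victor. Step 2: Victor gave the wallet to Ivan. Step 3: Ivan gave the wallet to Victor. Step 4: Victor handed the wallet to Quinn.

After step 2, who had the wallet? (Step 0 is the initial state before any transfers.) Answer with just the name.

Tracking the wallet holder through step 2:
After step 0 (start): Ivan
After step 1: Victor
After step 2: Ivan

At step 2, the holder is Ivan.

Answer: Ivan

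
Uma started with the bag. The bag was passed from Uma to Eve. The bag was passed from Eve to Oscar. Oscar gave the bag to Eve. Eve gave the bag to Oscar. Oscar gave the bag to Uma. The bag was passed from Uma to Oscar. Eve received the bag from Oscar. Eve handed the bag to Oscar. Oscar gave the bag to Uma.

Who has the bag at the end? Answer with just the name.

Answer: Uma

Derivation:
Tracking the bag through each event:
Start: Uma has the bag.
After event 1: Eve has the bag.
After event 2: Oscar has the bag.
After event 3: Eve has the bag.
After event 4: Oscar has the bag.
After event 5: Uma has the bag.
After event 6: Oscar has the bag.
After event 7: Eve has the bag.
After event 8: Oscar has the bag.
After event 9: Uma has the bag.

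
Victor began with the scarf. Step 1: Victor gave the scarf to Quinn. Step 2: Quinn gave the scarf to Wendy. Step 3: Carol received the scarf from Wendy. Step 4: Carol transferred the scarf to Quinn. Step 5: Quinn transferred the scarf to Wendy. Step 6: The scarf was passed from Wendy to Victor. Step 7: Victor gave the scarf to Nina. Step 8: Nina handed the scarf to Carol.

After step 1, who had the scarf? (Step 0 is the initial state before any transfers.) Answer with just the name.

Tracking the scarf holder through step 1:
After step 0 (start): Victor
After step 1: Quinn

At step 1, the holder is Quinn.

Answer: Quinn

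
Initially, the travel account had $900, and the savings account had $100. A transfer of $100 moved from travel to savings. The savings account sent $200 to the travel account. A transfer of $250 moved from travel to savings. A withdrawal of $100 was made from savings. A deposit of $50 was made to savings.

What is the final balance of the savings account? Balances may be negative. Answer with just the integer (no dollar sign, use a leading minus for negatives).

Tracking account balances step by step:
Start: travel=900, savings=100
Event 1 (transfer 100 travel -> savings): travel: 900 - 100 = 800, savings: 100 + 100 = 200. Balances: travel=800, savings=200
Event 2 (transfer 200 savings -> travel): savings: 200 - 200 = 0, travel: 800 + 200 = 1000. Balances: travel=1000, savings=0
Event 3 (transfer 250 travel -> savings): travel: 1000 - 250 = 750, savings: 0 + 250 = 250. Balances: travel=750, savings=250
Event 4 (withdraw 100 from savings): savings: 250 - 100 = 150. Balances: travel=750, savings=150
Event 5 (deposit 50 to savings): savings: 150 + 50 = 200. Balances: travel=750, savings=200

Final balance of savings: 200

Answer: 200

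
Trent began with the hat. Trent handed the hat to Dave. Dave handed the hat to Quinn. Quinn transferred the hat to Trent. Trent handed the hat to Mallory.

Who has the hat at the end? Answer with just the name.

Tracking the hat through each event:
Start: Trent has the hat.
After event 1: Dave has the hat.
After event 2: Quinn has the hat.
After event 3: Trent has the hat.
After event 4: Mallory has the hat.

Answer: Mallory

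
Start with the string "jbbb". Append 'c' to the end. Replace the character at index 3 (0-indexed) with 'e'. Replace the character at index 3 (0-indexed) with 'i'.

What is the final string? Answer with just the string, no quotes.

Applying each edit step by step:
Start: "jbbb"
Op 1 (append 'c'): "jbbb" -> "jbbbc"
Op 2 (replace idx 3: 'b' -> 'e'): "jbbbc" -> "jbbec"
Op 3 (replace idx 3: 'e' -> 'i'): "jbbec" -> "jbbic"

Answer: jbbic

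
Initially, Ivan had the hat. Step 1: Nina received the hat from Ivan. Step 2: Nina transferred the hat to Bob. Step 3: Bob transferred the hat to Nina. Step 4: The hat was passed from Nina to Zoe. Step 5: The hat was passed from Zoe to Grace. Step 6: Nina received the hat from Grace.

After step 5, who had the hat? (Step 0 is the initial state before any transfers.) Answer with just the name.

Answer: Grace

Derivation:
Tracking the hat holder through step 5:
After step 0 (start): Ivan
After step 1: Nina
After step 2: Bob
After step 3: Nina
After step 4: Zoe
After step 5: Grace

At step 5, the holder is Grace.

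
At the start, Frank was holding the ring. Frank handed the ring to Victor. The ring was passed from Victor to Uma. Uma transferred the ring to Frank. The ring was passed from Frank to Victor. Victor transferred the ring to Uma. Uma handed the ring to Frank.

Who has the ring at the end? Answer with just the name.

Answer: Frank

Derivation:
Tracking the ring through each event:
Start: Frank has the ring.
After event 1: Victor has the ring.
After event 2: Uma has the ring.
After event 3: Frank has the ring.
After event 4: Victor has the ring.
After event 5: Uma has the ring.
After event 6: Frank has the ring.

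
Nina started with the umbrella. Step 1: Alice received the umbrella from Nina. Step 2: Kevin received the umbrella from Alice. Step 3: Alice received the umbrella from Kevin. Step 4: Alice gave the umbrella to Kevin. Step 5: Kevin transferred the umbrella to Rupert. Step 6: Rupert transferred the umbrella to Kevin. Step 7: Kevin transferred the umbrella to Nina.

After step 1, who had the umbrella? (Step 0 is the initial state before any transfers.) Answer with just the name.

Tracking the umbrella holder through step 1:
After step 0 (start): Nina
After step 1: Alice

At step 1, the holder is Alice.

Answer: Alice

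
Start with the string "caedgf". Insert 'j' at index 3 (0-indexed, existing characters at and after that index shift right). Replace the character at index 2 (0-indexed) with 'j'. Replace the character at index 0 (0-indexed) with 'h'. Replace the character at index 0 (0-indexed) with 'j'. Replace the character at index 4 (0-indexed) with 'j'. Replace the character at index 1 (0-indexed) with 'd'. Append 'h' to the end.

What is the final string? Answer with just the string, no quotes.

Applying each edit step by step:
Start: "caedgf"
Op 1 (insert 'j' at idx 3): "caedgf" -> "caejdgf"
Op 2 (replace idx 2: 'e' -> 'j'): "caejdgf" -> "cajjdgf"
Op 3 (replace idx 0: 'c' -> 'h'): "cajjdgf" -> "hajjdgf"
Op 4 (replace idx 0: 'h' -> 'j'): "hajjdgf" -> "jajjdgf"
Op 5 (replace idx 4: 'd' -> 'j'): "jajjdgf" -> "jajjjgf"
Op 6 (replace idx 1: 'a' -> 'd'): "jajjjgf" -> "jdjjjgf"
Op 7 (append 'h'): "jdjjjgf" -> "jdjjjgfh"

Answer: jdjjjgfh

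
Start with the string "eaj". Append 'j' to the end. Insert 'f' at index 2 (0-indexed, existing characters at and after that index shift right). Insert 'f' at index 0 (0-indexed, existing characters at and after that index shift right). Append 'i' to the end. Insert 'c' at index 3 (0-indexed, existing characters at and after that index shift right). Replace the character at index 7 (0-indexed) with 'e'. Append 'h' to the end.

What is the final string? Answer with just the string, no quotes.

Applying each edit step by step:
Start: "eaj"
Op 1 (append 'j'): "eaj" -> "eajj"
Op 2 (insert 'f' at idx 2): "eajj" -> "eafjj"
Op 3 (insert 'f' at idx 0): "eafjj" -> "feafjj"
Op 4 (append 'i'): "feafjj" -> "feafjji"
Op 5 (insert 'c' at idx 3): "feafjji" -> "feacfjji"
Op 6 (replace idx 7: 'i' -> 'e'): "feacfjji" -> "feacfjje"
Op 7 (append 'h'): "feacfjje" -> "feacfjjeh"

Answer: feacfjjeh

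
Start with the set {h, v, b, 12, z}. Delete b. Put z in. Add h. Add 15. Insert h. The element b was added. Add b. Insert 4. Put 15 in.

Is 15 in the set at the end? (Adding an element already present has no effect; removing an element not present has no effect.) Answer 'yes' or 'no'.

Tracking the set through each operation:
Start: {12, b, h, v, z}
Event 1 (remove b): removed. Set: {12, h, v, z}
Event 2 (add z): already present, no change. Set: {12, h, v, z}
Event 3 (add h): already present, no change. Set: {12, h, v, z}
Event 4 (add 15): added. Set: {12, 15, h, v, z}
Event 5 (add h): already present, no change. Set: {12, 15, h, v, z}
Event 6 (add b): added. Set: {12, 15, b, h, v, z}
Event 7 (add b): already present, no change. Set: {12, 15, b, h, v, z}
Event 8 (add 4): added. Set: {12, 15, 4, b, h, v, z}
Event 9 (add 15): already present, no change. Set: {12, 15, 4, b, h, v, z}

Final set: {12, 15, 4, b, h, v, z} (size 7)
15 is in the final set.

Answer: yes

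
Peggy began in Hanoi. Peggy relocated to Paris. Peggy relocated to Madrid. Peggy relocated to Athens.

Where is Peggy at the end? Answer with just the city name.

Answer: Athens

Derivation:
Tracking Peggy's location:
Start: Peggy is in Hanoi.
After move 1: Hanoi -> Paris. Peggy is in Paris.
After move 2: Paris -> Madrid. Peggy is in Madrid.
After move 3: Madrid -> Athens. Peggy is in Athens.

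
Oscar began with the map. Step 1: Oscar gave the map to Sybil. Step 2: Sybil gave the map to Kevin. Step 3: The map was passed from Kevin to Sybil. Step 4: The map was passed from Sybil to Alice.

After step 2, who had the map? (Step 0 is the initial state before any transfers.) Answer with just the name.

Answer: Kevin

Derivation:
Tracking the map holder through step 2:
After step 0 (start): Oscar
After step 1: Sybil
After step 2: Kevin

At step 2, the holder is Kevin.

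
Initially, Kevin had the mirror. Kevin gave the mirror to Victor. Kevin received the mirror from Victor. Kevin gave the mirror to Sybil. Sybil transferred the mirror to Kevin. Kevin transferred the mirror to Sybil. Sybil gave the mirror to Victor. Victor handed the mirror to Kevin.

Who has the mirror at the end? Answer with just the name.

Answer: Kevin

Derivation:
Tracking the mirror through each event:
Start: Kevin has the mirror.
After event 1: Victor has the mirror.
After event 2: Kevin has the mirror.
After event 3: Sybil has the mirror.
After event 4: Kevin has the mirror.
After event 5: Sybil has the mirror.
After event 6: Victor has the mirror.
After event 7: Kevin has the mirror.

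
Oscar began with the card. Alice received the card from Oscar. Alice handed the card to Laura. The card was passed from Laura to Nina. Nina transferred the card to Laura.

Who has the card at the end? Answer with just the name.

Tracking the card through each event:
Start: Oscar has the card.
After event 1: Alice has the card.
After event 2: Laura has the card.
After event 3: Nina has the card.
After event 4: Laura has the card.

Answer: Laura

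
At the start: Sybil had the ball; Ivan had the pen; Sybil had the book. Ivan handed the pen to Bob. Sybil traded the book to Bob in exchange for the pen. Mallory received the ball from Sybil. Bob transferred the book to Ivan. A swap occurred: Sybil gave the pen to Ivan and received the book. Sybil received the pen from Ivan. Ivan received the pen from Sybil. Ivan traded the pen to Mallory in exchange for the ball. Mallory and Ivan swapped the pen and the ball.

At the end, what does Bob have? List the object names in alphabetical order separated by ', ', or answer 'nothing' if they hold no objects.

Tracking all object holders:
Start: ball:Sybil, pen:Ivan, book:Sybil
Event 1 (give pen: Ivan -> Bob). State: ball:Sybil, pen:Bob, book:Sybil
Event 2 (swap book<->pen: now book:Bob, pen:Sybil). State: ball:Sybil, pen:Sybil, book:Bob
Event 3 (give ball: Sybil -> Mallory). State: ball:Mallory, pen:Sybil, book:Bob
Event 4 (give book: Bob -> Ivan). State: ball:Mallory, pen:Sybil, book:Ivan
Event 5 (swap pen<->book: now pen:Ivan, book:Sybil). State: ball:Mallory, pen:Ivan, book:Sybil
Event 6 (give pen: Ivan -> Sybil). State: ball:Mallory, pen:Sybil, book:Sybil
Event 7 (give pen: Sybil -> Ivan). State: ball:Mallory, pen:Ivan, book:Sybil
Event 8 (swap pen<->ball: now pen:Mallory, ball:Ivan). State: ball:Ivan, pen:Mallory, book:Sybil
Event 9 (swap pen<->ball: now pen:Ivan, ball:Mallory). State: ball:Mallory, pen:Ivan, book:Sybil

Final state: ball:Mallory, pen:Ivan, book:Sybil
Bob holds: (nothing).

Answer: nothing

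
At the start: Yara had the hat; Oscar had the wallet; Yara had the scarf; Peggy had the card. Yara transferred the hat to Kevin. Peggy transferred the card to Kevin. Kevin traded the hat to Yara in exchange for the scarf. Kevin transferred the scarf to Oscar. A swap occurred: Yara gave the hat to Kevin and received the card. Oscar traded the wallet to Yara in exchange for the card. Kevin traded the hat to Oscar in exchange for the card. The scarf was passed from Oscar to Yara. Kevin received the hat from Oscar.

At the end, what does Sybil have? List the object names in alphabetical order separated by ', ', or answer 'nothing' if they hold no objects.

Answer: nothing

Derivation:
Tracking all object holders:
Start: hat:Yara, wallet:Oscar, scarf:Yara, card:Peggy
Event 1 (give hat: Yara -> Kevin). State: hat:Kevin, wallet:Oscar, scarf:Yara, card:Peggy
Event 2 (give card: Peggy -> Kevin). State: hat:Kevin, wallet:Oscar, scarf:Yara, card:Kevin
Event 3 (swap hat<->scarf: now hat:Yara, scarf:Kevin). State: hat:Yara, wallet:Oscar, scarf:Kevin, card:Kevin
Event 4 (give scarf: Kevin -> Oscar). State: hat:Yara, wallet:Oscar, scarf:Oscar, card:Kevin
Event 5 (swap hat<->card: now hat:Kevin, card:Yara). State: hat:Kevin, wallet:Oscar, scarf:Oscar, card:Yara
Event 6 (swap wallet<->card: now wallet:Yara, card:Oscar). State: hat:Kevin, wallet:Yara, scarf:Oscar, card:Oscar
Event 7 (swap hat<->card: now hat:Oscar, card:Kevin). State: hat:Oscar, wallet:Yara, scarf:Oscar, card:Kevin
Event 8 (give scarf: Oscar -> Yara). State: hat:Oscar, wallet:Yara, scarf:Yara, card:Kevin
Event 9 (give hat: Oscar -> Kevin). State: hat:Kevin, wallet:Yara, scarf:Yara, card:Kevin

Final state: hat:Kevin, wallet:Yara, scarf:Yara, card:Kevin
Sybil holds: (nothing).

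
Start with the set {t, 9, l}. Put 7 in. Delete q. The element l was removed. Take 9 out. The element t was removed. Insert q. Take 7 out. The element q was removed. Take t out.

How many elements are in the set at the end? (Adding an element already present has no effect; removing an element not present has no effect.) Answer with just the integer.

Tracking the set through each operation:
Start: {9, l, t}
Event 1 (add 7): added. Set: {7, 9, l, t}
Event 2 (remove q): not present, no change. Set: {7, 9, l, t}
Event 3 (remove l): removed. Set: {7, 9, t}
Event 4 (remove 9): removed. Set: {7, t}
Event 5 (remove t): removed. Set: {7}
Event 6 (add q): added. Set: {7, q}
Event 7 (remove 7): removed. Set: {q}
Event 8 (remove q): removed. Set: {}
Event 9 (remove t): not present, no change. Set: {}

Final set: {} (size 0)

Answer: 0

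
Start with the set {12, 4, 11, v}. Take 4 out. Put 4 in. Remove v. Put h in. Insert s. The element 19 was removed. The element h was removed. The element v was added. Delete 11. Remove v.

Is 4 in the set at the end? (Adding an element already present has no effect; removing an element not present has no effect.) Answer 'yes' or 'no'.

Tracking the set through each operation:
Start: {11, 12, 4, v}
Event 1 (remove 4): removed. Set: {11, 12, v}
Event 2 (add 4): added. Set: {11, 12, 4, v}
Event 3 (remove v): removed. Set: {11, 12, 4}
Event 4 (add h): added. Set: {11, 12, 4, h}
Event 5 (add s): added. Set: {11, 12, 4, h, s}
Event 6 (remove 19): not present, no change. Set: {11, 12, 4, h, s}
Event 7 (remove h): removed. Set: {11, 12, 4, s}
Event 8 (add v): added. Set: {11, 12, 4, s, v}
Event 9 (remove 11): removed. Set: {12, 4, s, v}
Event 10 (remove v): removed. Set: {12, 4, s}

Final set: {12, 4, s} (size 3)
4 is in the final set.

Answer: yes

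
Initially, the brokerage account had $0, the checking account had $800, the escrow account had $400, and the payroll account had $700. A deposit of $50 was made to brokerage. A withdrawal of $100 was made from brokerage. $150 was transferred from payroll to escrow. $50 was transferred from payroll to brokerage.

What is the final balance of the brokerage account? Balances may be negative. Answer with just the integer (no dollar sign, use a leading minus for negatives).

Answer: 0

Derivation:
Tracking account balances step by step:
Start: brokerage=0, checking=800, escrow=400, payroll=700
Event 1 (deposit 50 to brokerage): brokerage: 0 + 50 = 50. Balances: brokerage=50, checking=800, escrow=400, payroll=700
Event 2 (withdraw 100 from brokerage): brokerage: 50 - 100 = -50. Balances: brokerage=-50, checking=800, escrow=400, payroll=700
Event 3 (transfer 150 payroll -> escrow): payroll: 700 - 150 = 550, escrow: 400 + 150 = 550. Balances: brokerage=-50, checking=800, escrow=550, payroll=550
Event 4 (transfer 50 payroll -> brokerage): payroll: 550 - 50 = 500, brokerage: -50 + 50 = 0. Balances: brokerage=0, checking=800, escrow=550, payroll=500

Final balance of brokerage: 0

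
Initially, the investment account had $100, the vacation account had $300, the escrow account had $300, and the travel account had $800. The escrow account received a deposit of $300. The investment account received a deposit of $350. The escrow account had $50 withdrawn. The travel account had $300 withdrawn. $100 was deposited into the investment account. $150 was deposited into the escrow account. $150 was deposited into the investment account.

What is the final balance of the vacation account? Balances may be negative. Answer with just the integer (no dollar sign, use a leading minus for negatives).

Answer: 300

Derivation:
Tracking account balances step by step:
Start: investment=100, vacation=300, escrow=300, travel=800
Event 1 (deposit 300 to escrow): escrow: 300 + 300 = 600. Balances: investment=100, vacation=300, escrow=600, travel=800
Event 2 (deposit 350 to investment): investment: 100 + 350 = 450. Balances: investment=450, vacation=300, escrow=600, travel=800
Event 3 (withdraw 50 from escrow): escrow: 600 - 50 = 550. Balances: investment=450, vacation=300, escrow=550, travel=800
Event 4 (withdraw 300 from travel): travel: 800 - 300 = 500. Balances: investment=450, vacation=300, escrow=550, travel=500
Event 5 (deposit 100 to investment): investment: 450 + 100 = 550. Balances: investment=550, vacation=300, escrow=550, travel=500
Event 6 (deposit 150 to escrow): escrow: 550 + 150 = 700. Balances: investment=550, vacation=300, escrow=700, travel=500
Event 7 (deposit 150 to investment): investment: 550 + 150 = 700. Balances: investment=700, vacation=300, escrow=700, travel=500

Final balance of vacation: 300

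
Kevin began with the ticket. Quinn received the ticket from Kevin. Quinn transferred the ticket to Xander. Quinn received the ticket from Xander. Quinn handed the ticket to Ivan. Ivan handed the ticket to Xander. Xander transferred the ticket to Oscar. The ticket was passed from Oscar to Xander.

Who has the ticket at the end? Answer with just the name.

Answer: Xander

Derivation:
Tracking the ticket through each event:
Start: Kevin has the ticket.
After event 1: Quinn has the ticket.
After event 2: Xander has the ticket.
After event 3: Quinn has the ticket.
After event 4: Ivan has the ticket.
After event 5: Xander has the ticket.
After event 6: Oscar has the ticket.
After event 7: Xander has the ticket.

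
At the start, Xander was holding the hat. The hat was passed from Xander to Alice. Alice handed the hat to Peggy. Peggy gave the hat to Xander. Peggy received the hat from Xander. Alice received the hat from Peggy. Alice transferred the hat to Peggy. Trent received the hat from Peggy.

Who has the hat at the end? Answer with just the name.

Tracking the hat through each event:
Start: Xander has the hat.
After event 1: Alice has the hat.
After event 2: Peggy has the hat.
After event 3: Xander has the hat.
After event 4: Peggy has the hat.
After event 5: Alice has the hat.
After event 6: Peggy has the hat.
After event 7: Trent has the hat.

Answer: Trent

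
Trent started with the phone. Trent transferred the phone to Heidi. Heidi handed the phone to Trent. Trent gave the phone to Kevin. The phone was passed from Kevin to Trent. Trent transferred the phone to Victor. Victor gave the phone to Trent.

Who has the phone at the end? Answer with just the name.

Tracking the phone through each event:
Start: Trent has the phone.
After event 1: Heidi has the phone.
After event 2: Trent has the phone.
After event 3: Kevin has the phone.
After event 4: Trent has the phone.
After event 5: Victor has the phone.
After event 6: Trent has the phone.

Answer: Trent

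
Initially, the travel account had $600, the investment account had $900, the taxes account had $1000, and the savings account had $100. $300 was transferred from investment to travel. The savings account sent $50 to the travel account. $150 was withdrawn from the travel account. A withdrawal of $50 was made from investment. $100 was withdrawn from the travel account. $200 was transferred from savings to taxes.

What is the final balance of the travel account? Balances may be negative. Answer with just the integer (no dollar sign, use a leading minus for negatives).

Answer: 700

Derivation:
Tracking account balances step by step:
Start: travel=600, investment=900, taxes=1000, savings=100
Event 1 (transfer 300 investment -> travel): investment: 900 - 300 = 600, travel: 600 + 300 = 900. Balances: travel=900, investment=600, taxes=1000, savings=100
Event 2 (transfer 50 savings -> travel): savings: 100 - 50 = 50, travel: 900 + 50 = 950. Balances: travel=950, investment=600, taxes=1000, savings=50
Event 3 (withdraw 150 from travel): travel: 950 - 150 = 800. Balances: travel=800, investment=600, taxes=1000, savings=50
Event 4 (withdraw 50 from investment): investment: 600 - 50 = 550. Balances: travel=800, investment=550, taxes=1000, savings=50
Event 5 (withdraw 100 from travel): travel: 800 - 100 = 700. Balances: travel=700, investment=550, taxes=1000, savings=50
Event 6 (transfer 200 savings -> taxes): savings: 50 - 200 = -150, taxes: 1000 + 200 = 1200. Balances: travel=700, investment=550, taxes=1200, savings=-150

Final balance of travel: 700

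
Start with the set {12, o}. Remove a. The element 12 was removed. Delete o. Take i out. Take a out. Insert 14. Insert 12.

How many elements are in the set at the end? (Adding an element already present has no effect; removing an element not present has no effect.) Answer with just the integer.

Answer: 2

Derivation:
Tracking the set through each operation:
Start: {12, o}
Event 1 (remove a): not present, no change. Set: {12, o}
Event 2 (remove 12): removed. Set: {o}
Event 3 (remove o): removed. Set: {}
Event 4 (remove i): not present, no change. Set: {}
Event 5 (remove a): not present, no change. Set: {}
Event 6 (add 14): added. Set: {14}
Event 7 (add 12): added. Set: {12, 14}

Final set: {12, 14} (size 2)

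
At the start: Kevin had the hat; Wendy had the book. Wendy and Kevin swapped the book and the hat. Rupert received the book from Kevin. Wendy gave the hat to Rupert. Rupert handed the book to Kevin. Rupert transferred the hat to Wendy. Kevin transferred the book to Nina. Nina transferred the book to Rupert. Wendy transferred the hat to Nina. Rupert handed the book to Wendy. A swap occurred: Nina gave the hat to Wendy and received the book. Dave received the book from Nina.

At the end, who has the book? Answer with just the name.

Answer: Dave

Derivation:
Tracking all object holders:
Start: hat:Kevin, book:Wendy
Event 1 (swap book<->hat: now book:Kevin, hat:Wendy). State: hat:Wendy, book:Kevin
Event 2 (give book: Kevin -> Rupert). State: hat:Wendy, book:Rupert
Event 3 (give hat: Wendy -> Rupert). State: hat:Rupert, book:Rupert
Event 4 (give book: Rupert -> Kevin). State: hat:Rupert, book:Kevin
Event 5 (give hat: Rupert -> Wendy). State: hat:Wendy, book:Kevin
Event 6 (give book: Kevin -> Nina). State: hat:Wendy, book:Nina
Event 7 (give book: Nina -> Rupert). State: hat:Wendy, book:Rupert
Event 8 (give hat: Wendy -> Nina). State: hat:Nina, book:Rupert
Event 9 (give book: Rupert -> Wendy). State: hat:Nina, book:Wendy
Event 10 (swap hat<->book: now hat:Wendy, book:Nina). State: hat:Wendy, book:Nina
Event 11 (give book: Nina -> Dave). State: hat:Wendy, book:Dave

Final state: hat:Wendy, book:Dave
The book is held by Dave.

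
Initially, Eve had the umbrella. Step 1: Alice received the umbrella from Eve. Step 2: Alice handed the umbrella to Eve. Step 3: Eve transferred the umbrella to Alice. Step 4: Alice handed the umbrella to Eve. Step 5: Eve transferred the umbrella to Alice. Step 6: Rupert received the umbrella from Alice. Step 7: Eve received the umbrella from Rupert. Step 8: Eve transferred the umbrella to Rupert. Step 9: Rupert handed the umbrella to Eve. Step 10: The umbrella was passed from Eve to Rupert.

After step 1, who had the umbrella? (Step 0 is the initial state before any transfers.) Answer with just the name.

Answer: Alice

Derivation:
Tracking the umbrella holder through step 1:
After step 0 (start): Eve
After step 1: Alice

At step 1, the holder is Alice.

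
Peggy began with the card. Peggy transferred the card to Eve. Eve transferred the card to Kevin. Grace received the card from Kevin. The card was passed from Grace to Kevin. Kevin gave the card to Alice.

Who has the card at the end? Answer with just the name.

Tracking the card through each event:
Start: Peggy has the card.
After event 1: Eve has the card.
After event 2: Kevin has the card.
After event 3: Grace has the card.
After event 4: Kevin has the card.
After event 5: Alice has the card.

Answer: Alice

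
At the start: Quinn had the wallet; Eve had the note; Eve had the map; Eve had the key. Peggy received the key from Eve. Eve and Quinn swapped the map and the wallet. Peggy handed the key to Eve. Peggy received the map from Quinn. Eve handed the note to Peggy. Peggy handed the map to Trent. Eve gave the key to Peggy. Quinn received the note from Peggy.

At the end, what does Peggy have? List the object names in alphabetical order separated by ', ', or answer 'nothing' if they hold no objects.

Answer: key

Derivation:
Tracking all object holders:
Start: wallet:Quinn, note:Eve, map:Eve, key:Eve
Event 1 (give key: Eve -> Peggy). State: wallet:Quinn, note:Eve, map:Eve, key:Peggy
Event 2 (swap map<->wallet: now map:Quinn, wallet:Eve). State: wallet:Eve, note:Eve, map:Quinn, key:Peggy
Event 3 (give key: Peggy -> Eve). State: wallet:Eve, note:Eve, map:Quinn, key:Eve
Event 4 (give map: Quinn -> Peggy). State: wallet:Eve, note:Eve, map:Peggy, key:Eve
Event 5 (give note: Eve -> Peggy). State: wallet:Eve, note:Peggy, map:Peggy, key:Eve
Event 6 (give map: Peggy -> Trent). State: wallet:Eve, note:Peggy, map:Trent, key:Eve
Event 7 (give key: Eve -> Peggy). State: wallet:Eve, note:Peggy, map:Trent, key:Peggy
Event 8 (give note: Peggy -> Quinn). State: wallet:Eve, note:Quinn, map:Trent, key:Peggy

Final state: wallet:Eve, note:Quinn, map:Trent, key:Peggy
Peggy holds: key.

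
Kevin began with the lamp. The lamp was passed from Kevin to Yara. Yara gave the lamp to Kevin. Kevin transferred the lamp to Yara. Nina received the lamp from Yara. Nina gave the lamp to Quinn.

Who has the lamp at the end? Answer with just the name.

Answer: Quinn

Derivation:
Tracking the lamp through each event:
Start: Kevin has the lamp.
After event 1: Yara has the lamp.
After event 2: Kevin has the lamp.
After event 3: Yara has the lamp.
After event 4: Nina has the lamp.
After event 5: Quinn has the lamp.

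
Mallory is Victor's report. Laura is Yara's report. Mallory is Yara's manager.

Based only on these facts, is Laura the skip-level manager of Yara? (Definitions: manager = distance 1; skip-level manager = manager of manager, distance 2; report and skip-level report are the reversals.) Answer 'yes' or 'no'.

Reconstructing the manager chain from the given facts:
  Victor -> Mallory -> Yara -> Laura
(each arrow means 'manager of the next')
Positions in the chain (0 = top):
  position of Victor: 0
  position of Mallory: 1
  position of Yara: 2
  position of Laura: 3

Laura is at position 3, Yara is at position 2; signed distance (j - i) = -1.
'skip-level manager' requires j - i = 2. Actual distance is -1, so the relation does NOT hold.

Answer: no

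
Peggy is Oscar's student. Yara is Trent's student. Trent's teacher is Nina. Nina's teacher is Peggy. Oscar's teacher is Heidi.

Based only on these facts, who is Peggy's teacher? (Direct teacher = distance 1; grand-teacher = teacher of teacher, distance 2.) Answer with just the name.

Answer: Oscar

Derivation:
Reconstructing the teacher chain from the given facts:
  Heidi -> Oscar -> Peggy -> Nina -> Trent -> Yara
(each arrow means 'teacher of the next')
Positions in the chain (0 = top):
  position of Heidi: 0
  position of Oscar: 1
  position of Peggy: 2
  position of Nina: 3
  position of Trent: 4
  position of Yara: 5

Peggy is at position 2; the teacher is 1 step up the chain, i.e. position 1: Oscar.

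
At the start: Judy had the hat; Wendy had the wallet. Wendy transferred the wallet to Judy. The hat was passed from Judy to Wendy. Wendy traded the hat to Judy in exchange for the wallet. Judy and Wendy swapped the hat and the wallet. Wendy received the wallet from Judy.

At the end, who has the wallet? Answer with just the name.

Tracking all object holders:
Start: hat:Judy, wallet:Wendy
Event 1 (give wallet: Wendy -> Judy). State: hat:Judy, wallet:Judy
Event 2 (give hat: Judy -> Wendy). State: hat:Wendy, wallet:Judy
Event 3 (swap hat<->wallet: now hat:Judy, wallet:Wendy). State: hat:Judy, wallet:Wendy
Event 4 (swap hat<->wallet: now hat:Wendy, wallet:Judy). State: hat:Wendy, wallet:Judy
Event 5 (give wallet: Judy -> Wendy). State: hat:Wendy, wallet:Wendy

Final state: hat:Wendy, wallet:Wendy
The wallet is held by Wendy.

Answer: Wendy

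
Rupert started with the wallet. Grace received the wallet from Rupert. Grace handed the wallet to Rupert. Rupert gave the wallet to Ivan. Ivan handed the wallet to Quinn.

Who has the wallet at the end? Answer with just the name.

Answer: Quinn

Derivation:
Tracking the wallet through each event:
Start: Rupert has the wallet.
After event 1: Grace has the wallet.
After event 2: Rupert has the wallet.
After event 3: Ivan has the wallet.
After event 4: Quinn has the wallet.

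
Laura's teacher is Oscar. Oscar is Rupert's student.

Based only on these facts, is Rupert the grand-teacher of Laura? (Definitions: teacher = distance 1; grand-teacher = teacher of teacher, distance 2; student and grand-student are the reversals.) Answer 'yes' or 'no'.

Reconstructing the teacher chain from the given facts:
  Rupert -> Oscar -> Laura
(each arrow means 'teacher of the next')
Positions in the chain (0 = top):
  position of Rupert: 0
  position of Oscar: 1
  position of Laura: 2

Rupert is at position 0, Laura is at position 2; signed distance (j - i) = 2.
'grand-teacher' requires j - i = 2. Actual distance is 2, so the relation HOLDS.

Answer: yes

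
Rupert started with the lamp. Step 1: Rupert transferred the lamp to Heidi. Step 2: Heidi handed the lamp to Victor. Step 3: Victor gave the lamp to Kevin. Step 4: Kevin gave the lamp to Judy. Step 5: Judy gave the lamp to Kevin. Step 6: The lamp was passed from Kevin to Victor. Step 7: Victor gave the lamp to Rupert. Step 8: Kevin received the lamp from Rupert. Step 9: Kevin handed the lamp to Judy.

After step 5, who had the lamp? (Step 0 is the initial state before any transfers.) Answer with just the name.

Answer: Kevin

Derivation:
Tracking the lamp holder through step 5:
After step 0 (start): Rupert
After step 1: Heidi
After step 2: Victor
After step 3: Kevin
After step 4: Judy
After step 5: Kevin

At step 5, the holder is Kevin.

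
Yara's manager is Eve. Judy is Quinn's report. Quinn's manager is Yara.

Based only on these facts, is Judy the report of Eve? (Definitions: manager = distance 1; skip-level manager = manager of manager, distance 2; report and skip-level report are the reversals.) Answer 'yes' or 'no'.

Reconstructing the manager chain from the given facts:
  Eve -> Yara -> Quinn -> Judy
(each arrow means 'manager of the next')
Positions in the chain (0 = top):
  position of Eve: 0
  position of Yara: 1
  position of Quinn: 2
  position of Judy: 3

Judy is at position 3, Eve is at position 0; signed distance (j - i) = -3.
'report' requires j - i = -1. Actual distance is -3, so the relation does NOT hold.

Answer: no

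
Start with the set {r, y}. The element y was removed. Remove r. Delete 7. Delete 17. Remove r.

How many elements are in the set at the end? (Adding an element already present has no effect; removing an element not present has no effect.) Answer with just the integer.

Tracking the set through each operation:
Start: {r, y}
Event 1 (remove y): removed. Set: {r}
Event 2 (remove r): removed. Set: {}
Event 3 (remove 7): not present, no change. Set: {}
Event 4 (remove 17): not present, no change. Set: {}
Event 5 (remove r): not present, no change. Set: {}

Final set: {} (size 0)

Answer: 0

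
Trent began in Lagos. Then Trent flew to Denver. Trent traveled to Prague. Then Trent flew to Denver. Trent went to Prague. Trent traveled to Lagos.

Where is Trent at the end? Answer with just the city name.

Answer: Lagos

Derivation:
Tracking Trent's location:
Start: Trent is in Lagos.
After move 1: Lagos -> Denver. Trent is in Denver.
After move 2: Denver -> Prague. Trent is in Prague.
After move 3: Prague -> Denver. Trent is in Denver.
After move 4: Denver -> Prague. Trent is in Prague.
After move 5: Prague -> Lagos. Trent is in Lagos.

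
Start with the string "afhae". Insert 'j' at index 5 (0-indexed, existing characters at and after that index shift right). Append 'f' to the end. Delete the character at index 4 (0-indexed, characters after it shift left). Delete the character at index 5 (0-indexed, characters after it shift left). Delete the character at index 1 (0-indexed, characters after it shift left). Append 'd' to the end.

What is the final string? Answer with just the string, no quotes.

Applying each edit step by step:
Start: "afhae"
Op 1 (insert 'j' at idx 5): "afhae" -> "afhaej"
Op 2 (append 'f'): "afhaej" -> "afhaejf"
Op 3 (delete idx 4 = 'e'): "afhaejf" -> "afhajf"
Op 4 (delete idx 5 = 'f'): "afhajf" -> "afhaj"
Op 5 (delete idx 1 = 'f'): "afhaj" -> "ahaj"
Op 6 (append 'd'): "ahaj" -> "ahajd"

Answer: ahajd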